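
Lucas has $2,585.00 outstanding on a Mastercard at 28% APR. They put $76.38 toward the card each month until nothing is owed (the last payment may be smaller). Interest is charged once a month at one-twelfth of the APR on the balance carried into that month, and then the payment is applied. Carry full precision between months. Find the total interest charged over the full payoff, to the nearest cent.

Monthly rate r = 28%/12 = 2.33333% = 0.0233333.
Payoff takes n = ⌈−ln(1 − rB₀/P)/ln(1+r)⌉ = ⌈67.599⌉ = 68 payments; the last is $45.94.
Total paid = 67·$76.38 + $45.94 = $5,163.40.
Total interest = total paid − principal = $5,163.40 − $2,585.00 = $2,578.40.

$2,578.40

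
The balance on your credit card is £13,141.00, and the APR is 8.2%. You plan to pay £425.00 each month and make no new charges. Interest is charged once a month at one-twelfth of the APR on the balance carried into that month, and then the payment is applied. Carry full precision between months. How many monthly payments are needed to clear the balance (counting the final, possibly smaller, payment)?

35 months

Monthly rate r = 8.2%/12 = 0.683333% = 0.00683333.
Recurrence: B ← B·(1+r) − £425.00.
Month 1: interest £89.80; balance after payment £12,805.80.
Month 2: interest £87.51; balance after payment £12,468.30.
Closed form: n = −ln(1 − rB₀/P)/ln(1+r) = −ln(0.78871)/ln(1.00683) ≈ 34.853, so the balance reaches zero during payment 35.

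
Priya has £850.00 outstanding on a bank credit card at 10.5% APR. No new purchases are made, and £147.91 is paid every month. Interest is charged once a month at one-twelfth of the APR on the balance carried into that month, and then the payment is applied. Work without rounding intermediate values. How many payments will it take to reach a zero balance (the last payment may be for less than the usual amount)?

Monthly rate r = 10.5%/12 = 0.875% = 0.00875.
Recurrence: B ← B·(1+r) − £147.91.
Month 1: interest £7.44; balance after payment £709.53.
Month 2: interest £6.21; balance after payment £567.83.
Month 3: interest £4.97; balance after payment £424.88.
Month 4: interest £3.72; balance after payment £280.69.
Month 5: interest £2.46; balance after payment £135.24.
Month 6: interest £1.18; balance after payment £0.00.

6 months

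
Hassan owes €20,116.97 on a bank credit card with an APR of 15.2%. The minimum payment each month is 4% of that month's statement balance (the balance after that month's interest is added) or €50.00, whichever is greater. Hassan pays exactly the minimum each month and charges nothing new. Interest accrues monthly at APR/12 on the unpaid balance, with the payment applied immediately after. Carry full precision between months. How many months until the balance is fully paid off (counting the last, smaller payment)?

129 months

Monthly rate r = 15.2%/12 = 1.26667% = 0.0126667.
While 4% of the post-interest balance exceeds €50.00, each month B ← (B·(1+r))·(1 − 0.04), i.e. B shrinks by the factor (1+r)·0.96 = 0.97216.
This holds for months 1–99. Entering month 100 the balance is €1,229.14; 4% of the post-interest balance is now below €50.00, so the flat €50.00 minimum applies from here.
From month 100 a fixed €50.00 at rate r clears €1,229.14 in 30 more payments. Total: 99 + 30 = 129 months.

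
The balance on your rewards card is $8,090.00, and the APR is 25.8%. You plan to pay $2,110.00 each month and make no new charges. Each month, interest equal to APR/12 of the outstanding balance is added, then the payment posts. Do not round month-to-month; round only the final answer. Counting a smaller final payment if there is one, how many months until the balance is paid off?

Monthly rate r = 25.8%/12 = 2.15% = 0.0215.
Recurrence: B ← B·(1+r) − $2,110.00.
Month 1: interest $173.94; balance after payment $6,153.93.
Month 2: interest $132.31; balance after payment $4,176.24.
Month 3: interest $89.79; balance after payment $2,156.03.
Month 4: interest $46.35; balance after payment $92.39.
Month 5: interest $1.99; balance after payment $0.00.

5 payments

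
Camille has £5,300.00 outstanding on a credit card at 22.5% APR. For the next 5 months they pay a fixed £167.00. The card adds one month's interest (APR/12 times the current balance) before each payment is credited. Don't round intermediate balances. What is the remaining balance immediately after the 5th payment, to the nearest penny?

Monthly rate r = 22.5%/12 = 1.875% = 0.01875.
Each month: B ← B·(1+r) − £167.00.
Month 1: interest £99.38; balance after payment £5,232.38.
Month 2: interest £98.11; balance after payment £5,163.48.
Month 3: interest £96.82; balance after payment £5,093.30.
Month 4: interest £95.50; balance after payment £5,021.80.
Month 5: interest £94.16; balance after payment £4,948.96.

£4,948.96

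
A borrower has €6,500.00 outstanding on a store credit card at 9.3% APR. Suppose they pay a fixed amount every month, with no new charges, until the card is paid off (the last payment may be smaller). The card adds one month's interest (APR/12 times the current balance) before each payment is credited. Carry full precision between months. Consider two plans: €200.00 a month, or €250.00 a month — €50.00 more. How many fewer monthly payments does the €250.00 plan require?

Monthly rate r = 9.3%/12 = 0.775% = 0.00775.
At €200.00/mo: n = ⌈−ln(1 − rB₀/P)/ln(1+r)⌉ = 38 payments (last €117.82); total interest = total paid − €6,500.00 = €1,017.82.
At €250.00/mo: 30 payments (last €36.93); total interest €786.93.
Payments saved = 38 − 30 = 8.

8 fewer payments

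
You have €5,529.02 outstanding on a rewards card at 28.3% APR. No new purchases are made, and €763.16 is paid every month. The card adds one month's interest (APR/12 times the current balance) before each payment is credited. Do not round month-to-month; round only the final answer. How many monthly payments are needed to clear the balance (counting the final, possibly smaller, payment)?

9 payments

Monthly rate r = 28.3%/12 = 2.35833% = 0.0235833.
Recurrence: B ← B·(1+r) − €763.16.
Month 1: interest €130.39; balance after payment €4,896.25.
Month 2: interest €115.47; balance after payment €4,248.56.
Closed form: n = −ln(1 − rB₀/P)/ln(1+r) = −ln(0.82914)/ln(1.02358) ≈ 8.038, so the balance reaches zero during payment 9.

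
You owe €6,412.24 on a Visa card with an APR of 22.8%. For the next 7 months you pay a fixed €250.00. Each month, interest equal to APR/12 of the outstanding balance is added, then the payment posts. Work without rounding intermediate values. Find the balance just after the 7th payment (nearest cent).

€5,462.28

Monthly rate r = 22.8%/12 = 1.9% = 0.019.
Each month: B ← B·(1+r) − €250.00.
Month 1: interest €121.83; balance after payment €6,284.07.
Month 2: interest €119.40; balance after payment €6,153.47.
Month 3: interest €116.92; balance after payment €6,020.39.
Month 4: interest €114.39; balance after payment €5,884.77.
Month 5: interest €111.81; balance after payment €5,746.58.
Month 6: interest €109.19; balance after payment €5,605.77.
Month 7: interest €106.51; balance after payment €5,462.28.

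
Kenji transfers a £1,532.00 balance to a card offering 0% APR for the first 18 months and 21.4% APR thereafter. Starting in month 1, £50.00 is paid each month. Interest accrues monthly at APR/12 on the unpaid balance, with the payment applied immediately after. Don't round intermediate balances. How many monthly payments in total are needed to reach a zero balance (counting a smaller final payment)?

33 payments

Promo months 1–18 at r₀ = 0%/12 = 0; months 19+ at r₁ = 21.4%/12 = 0.0178333.
After month 18 (no interest yet): B = £1,532.00 − 18·£50.00 = £632.00.
Then at r₁ with £50.00/mo: n₂ = −ln(1 − r₁·B/P)/ln(1+r₁) ≈ 14.45 → 15 more payments.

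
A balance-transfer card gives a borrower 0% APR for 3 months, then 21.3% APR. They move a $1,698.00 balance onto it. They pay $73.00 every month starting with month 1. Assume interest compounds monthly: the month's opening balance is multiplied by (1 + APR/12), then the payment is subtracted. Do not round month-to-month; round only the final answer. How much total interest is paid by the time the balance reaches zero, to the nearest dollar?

Promo months 1–3 at r₀ = 0%/12 = 0; months 4+ at r₁ = 21.3%/12 = 0.01775.
After month 3 (no interest yet): B = $1,698.00 − 3·$73.00 = $1,479.00.
Then at r₁ with $73.00/mo: n₂ = −ln(1 − r₁·B/P)/ln(1+r₁) ≈ 25.33 → 26 more payments.
Total paid = 28·$73.00 + $24.35 = $2,068.35; interest = $2,068.35 − $1,698.00 = $370.35.

$370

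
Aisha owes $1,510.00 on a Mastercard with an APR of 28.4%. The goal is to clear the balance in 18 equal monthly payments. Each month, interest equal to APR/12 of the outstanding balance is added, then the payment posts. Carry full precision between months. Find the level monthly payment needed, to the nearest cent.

Monthly rate r = 28.4%/12 = 2.36667% = 0.0236667.
Level-payment amortization: P = B₀·r / (1 − (1+r)^(−n)) = 1510.00·0.0236667 / (1 − 1.02367^(−18)).
Denominator 1 − (1+r)^(−18) = 0.343634283.
P = 35.7367 / 0.343634283 ≈ 104.00.

$104.00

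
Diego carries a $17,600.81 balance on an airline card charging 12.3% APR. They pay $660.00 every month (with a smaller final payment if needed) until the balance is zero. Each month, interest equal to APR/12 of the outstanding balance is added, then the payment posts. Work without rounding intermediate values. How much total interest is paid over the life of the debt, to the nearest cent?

Monthly rate r = 12.3%/12 = 1.025% = 0.01025.
Payoff takes n = ⌈−ln(1 − rB₀/P)/ln(1+r)⌉ = ⌈31.311⌉ = 32 payments; the last is $206.02.
Total paid = 31·$660.00 + $206.02 = $20,666.02.
Total interest = total paid − principal = $20,666.02 − $17,600.81 = $3,065.21.

$3,065.21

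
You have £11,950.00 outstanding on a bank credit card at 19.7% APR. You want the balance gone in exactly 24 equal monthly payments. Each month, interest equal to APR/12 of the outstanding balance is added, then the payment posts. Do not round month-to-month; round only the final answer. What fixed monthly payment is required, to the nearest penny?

Monthly rate r = 19.7%/12 = 1.64167% = 0.0164167.
Level-payment amortization: P = B₀·r / (1 − (1+r)^(−n)) = 11950.00·0.0164167 / (1 − 1.01642^(−24)).
Denominator 1 − (1+r)^(−24) = 0.323485151.
P = 196.179 / 0.323485151 ≈ 606.45.

£606.45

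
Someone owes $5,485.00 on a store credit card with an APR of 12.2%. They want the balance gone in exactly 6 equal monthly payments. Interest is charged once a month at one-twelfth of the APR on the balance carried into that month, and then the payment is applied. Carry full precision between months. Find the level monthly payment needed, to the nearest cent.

$946.97

Monthly rate r = 12.2%/12 = 1.01667% = 0.0101667.
Level-payment amortization: P = B₀·r / (1 − (1+r)^(−n)) = 5485.00·0.0101667 / (1 − 1.01017^(−6)).
Denominator 1 − (1+r)^(−6) = 0.0588869443.
P = 55.7642 / 0.0588869443 ≈ 946.97.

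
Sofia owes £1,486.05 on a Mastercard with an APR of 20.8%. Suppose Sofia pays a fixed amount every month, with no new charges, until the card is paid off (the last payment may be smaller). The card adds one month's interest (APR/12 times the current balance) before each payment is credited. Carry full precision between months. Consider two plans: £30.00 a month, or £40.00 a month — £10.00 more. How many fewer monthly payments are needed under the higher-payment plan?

53 fewer payments

Monthly rate r = 20.8%/12 = 1.73333% = 0.0173333.
At £30.00/mo: n = ⌈−ln(1 − rB₀/P)/ln(1+r)⌉ = 114 payments (last £25.04); total interest = total paid − £1,486.05 = £1,928.99.
At £40.00/mo: 61 payments (last £3.77); total interest £917.72.
Payments saved = 114 − 61 = 53.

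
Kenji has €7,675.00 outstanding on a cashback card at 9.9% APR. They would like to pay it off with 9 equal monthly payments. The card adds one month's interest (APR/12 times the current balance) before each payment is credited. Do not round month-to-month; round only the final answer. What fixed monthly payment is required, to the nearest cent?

Monthly rate r = 9.9%/12 = 0.825% = 0.00825.
Level-payment amortization: P = B₀·r / (1 − (1+r)^(−n)) = 7675.00·0.00825 / (1 − 1.00825^(−9)).
Denominator 1 − (1+r)^(−9) = 0.0712775927.
P = 63.3188 / 0.0712775927 ≈ 888.34.

€888.34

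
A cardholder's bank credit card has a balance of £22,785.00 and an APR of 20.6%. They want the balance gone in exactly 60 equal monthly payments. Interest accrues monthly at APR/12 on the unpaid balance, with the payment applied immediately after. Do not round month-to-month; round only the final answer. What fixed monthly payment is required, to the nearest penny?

£611.30

Monthly rate r = 20.6%/12 = 1.71667% = 0.0171667.
Level-payment amortization: P = B₀·r / (1 − (1+r)^(−n)) = 22785.00·0.0171667 / (1 − 1.01717^(−60)).
Denominator 1 − (1+r)^(−60) = 0.639858785.
P = 391.142 / 0.639858785 ≈ 611.30.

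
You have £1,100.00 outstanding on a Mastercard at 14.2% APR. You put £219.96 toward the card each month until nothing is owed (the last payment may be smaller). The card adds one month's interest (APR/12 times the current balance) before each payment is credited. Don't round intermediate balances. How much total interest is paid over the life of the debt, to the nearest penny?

£40.78

Monthly rate r = 14.2%/12 = 1.18333% = 0.0118333.
Payoff takes n = ⌈−ln(1 − rB₀/P)/ln(1+r)⌉ = ⌈5.185⌉ = 6 payments; the last is £40.98.
Total paid = 5·£219.96 + £40.98 = £1,140.78.
Total interest = total paid − principal = £1,140.78 − £1,100.00 = £40.78.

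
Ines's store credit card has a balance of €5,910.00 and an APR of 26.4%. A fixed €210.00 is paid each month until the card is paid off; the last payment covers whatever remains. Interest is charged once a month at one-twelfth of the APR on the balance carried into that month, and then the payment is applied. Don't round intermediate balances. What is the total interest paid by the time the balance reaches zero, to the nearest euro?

€3,406

Monthly rate r = 26.4%/12 = 2.2% = 0.022.
Payoff takes n = ⌈−ln(1 − rB₀/P)/ln(1+r)⌉ = ⌈44.360⌉ = 45 payments; the last is €76.04.
Total paid = 44·€210.00 + €76.04 = €9,316.04.
Total interest = total paid − principal = €9,316.04 − €5,910.00 = €3,406.04.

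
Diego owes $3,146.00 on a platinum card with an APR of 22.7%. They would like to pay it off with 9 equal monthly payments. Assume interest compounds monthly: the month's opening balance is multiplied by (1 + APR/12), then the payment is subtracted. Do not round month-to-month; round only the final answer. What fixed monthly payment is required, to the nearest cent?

Monthly rate r = 22.7%/12 = 1.89167% = 0.0189167.
Level-payment amortization: P = B₀·r / (1 − (1+r)^(−n)) = 3146.00·0.0189167 / (1 − 1.01892^(−9)).
Denominator 1 − (1+r)^(−9) = 0.155203697.
P = 59.5118 / 0.155203697 ≈ 383.44.

$383.44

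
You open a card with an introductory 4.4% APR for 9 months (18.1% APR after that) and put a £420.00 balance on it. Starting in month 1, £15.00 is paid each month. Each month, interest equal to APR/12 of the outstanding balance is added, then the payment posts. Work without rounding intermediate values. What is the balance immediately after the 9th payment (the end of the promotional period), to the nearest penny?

£297.07

Promo months 1–9 at r₀ = 4.4%/12 = 0.00366667; months 10+ at r₁ = 18.1%/12 = 0.0150833.
After month 9: iterate B ← B·(1+r₀) − £15.00 for 9 months → £297.07.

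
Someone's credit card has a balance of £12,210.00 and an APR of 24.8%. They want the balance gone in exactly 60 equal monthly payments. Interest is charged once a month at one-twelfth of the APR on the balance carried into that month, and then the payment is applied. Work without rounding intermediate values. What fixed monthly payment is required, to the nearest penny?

Monthly rate r = 24.8%/12 = 2.06667% = 0.0206667.
Level-payment amortization: P = B₀·r / (1 − (1+r)^(−n)) = 12210.00·0.0206667 / (1 − 1.02067^(−60)).
Denominator 1 − (1+r)^(−60) = 0.706934901.
P = 252.34 / 0.706934901 ≈ 356.95.

£356.95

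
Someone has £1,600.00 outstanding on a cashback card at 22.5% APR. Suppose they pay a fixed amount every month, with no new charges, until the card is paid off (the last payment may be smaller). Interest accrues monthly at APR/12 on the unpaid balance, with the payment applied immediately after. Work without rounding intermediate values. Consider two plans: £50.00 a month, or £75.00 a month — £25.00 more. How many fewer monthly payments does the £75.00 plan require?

22 fewer payments

Monthly rate r = 22.5%/12 = 1.875% = 0.01875.
At £50.00/mo: n = ⌈−ln(1 − rB₀/P)/ln(1+r)⌉ = 50 payments (last £16.38); total interest = total paid − £1,600.00 = £866.38.
At £75.00/mo: 28 payments (last £37.57); total interest £462.57.
Payments saved = 50 − 28 = 22.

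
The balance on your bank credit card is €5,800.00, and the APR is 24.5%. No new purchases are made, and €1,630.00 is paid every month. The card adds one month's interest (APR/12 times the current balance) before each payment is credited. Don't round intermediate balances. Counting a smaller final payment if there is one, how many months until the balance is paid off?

4 payments

Monthly rate r = 24.5%/12 = 2.04167% = 0.0204167.
Recurrence: B ← B·(1+r) − €1,630.00.
Month 1: interest €118.42; balance after payment €4,288.42.
Month 2: interest €87.56; balance after payment €2,745.97.
Month 3: interest €56.06; balance after payment €1,172.04.
Month 4: interest €23.93; balance after payment €0.00.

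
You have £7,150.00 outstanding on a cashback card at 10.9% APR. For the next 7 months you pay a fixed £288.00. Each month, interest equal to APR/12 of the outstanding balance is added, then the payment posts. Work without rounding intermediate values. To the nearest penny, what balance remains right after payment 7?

Monthly rate r = 10.9%/12 = 0.908333% = 0.00908333.
Each month: B ← B·(1+r) − £288.00.
Month 1: interest £64.95; balance after payment £6,926.95.
Month 2: interest £62.92; balance after payment £6,701.87.
Month 3: interest £60.88; balance after payment £6,474.74.
Month 4: interest £58.81; balance after payment £6,245.55.
Month 5: interest £56.73; balance after payment £6,014.28.
Month 6: interest £54.63; balance after payment £5,780.91.
Month 7: interest £52.51; balance after payment £5,545.42.

£5,545.42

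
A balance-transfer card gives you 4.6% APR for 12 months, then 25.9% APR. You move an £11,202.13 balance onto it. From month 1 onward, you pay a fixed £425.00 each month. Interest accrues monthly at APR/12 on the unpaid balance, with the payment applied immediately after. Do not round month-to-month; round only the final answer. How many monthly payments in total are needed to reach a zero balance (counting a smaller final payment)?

Promo months 1–12 at r₀ = 4.6%/12 = 0.00383333; months 13+ at r₁ = 25.9%/12 = 0.0215833.
After month 12: iterate B ← B·(1+r₀) − £425.00 for 12 months → £6,519.52.
Then at r₁ with £425.00/mo: n₂ = −ln(1 − r₁·B/P)/ln(1+r₁) ≈ 18.83 → 19 more payments.

31 payments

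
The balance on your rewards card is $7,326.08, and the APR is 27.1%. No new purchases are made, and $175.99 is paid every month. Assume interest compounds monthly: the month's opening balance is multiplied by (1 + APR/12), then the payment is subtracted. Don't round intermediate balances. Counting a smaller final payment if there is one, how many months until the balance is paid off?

Monthly rate r = 27.1%/12 = 2.25833% = 0.0225833.
Recurrence: B ← B·(1+r) − $175.99.
Month 1: interest $165.45; balance after payment $7,315.54.
Month 2: interest $165.21; balance after payment $7,304.76.
Closed form: n = −ln(1 − rB₀/P)/ln(1+r) = −ln(0.059905)/ln(1.02258) ≈ 126.051, so the balance reaches zero during payment 127.

127 payments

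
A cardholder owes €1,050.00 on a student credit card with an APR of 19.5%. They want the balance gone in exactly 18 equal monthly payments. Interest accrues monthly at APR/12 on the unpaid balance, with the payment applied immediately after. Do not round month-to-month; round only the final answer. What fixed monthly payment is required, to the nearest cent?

Monthly rate r = 19.5%/12 = 1.625% = 0.01625.
Level-payment amortization: P = B₀·r / (1 − (1+r)^(−n)) = 1050.00·0.01625 / (1 − 1.01625^(−18)).
Denominator 1 − (1+r)^(−18) = 0.251847821.
P = 17.0625 / 0.251847821 ≈ 67.75.

€67.75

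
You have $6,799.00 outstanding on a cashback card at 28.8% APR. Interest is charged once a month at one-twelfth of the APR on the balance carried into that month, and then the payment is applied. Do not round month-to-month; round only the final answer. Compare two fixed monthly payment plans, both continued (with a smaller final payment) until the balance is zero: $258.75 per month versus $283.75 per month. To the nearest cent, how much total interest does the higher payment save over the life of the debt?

Monthly rate r = 28.8%/12 = 2.4% = 0.024.
At $258.75/mo: n = ⌈−ln(1 − rB₀/P)/ln(1+r)⌉ = 42 payments (last $257.32); total interest = total paid − $6,799.00 = $4,067.07.
At $283.75/mo: 37 payments (last $24.61); total interest $3,440.61.
Interest saved = $4,067.07 − $3,440.61 = $626.46.

$626.46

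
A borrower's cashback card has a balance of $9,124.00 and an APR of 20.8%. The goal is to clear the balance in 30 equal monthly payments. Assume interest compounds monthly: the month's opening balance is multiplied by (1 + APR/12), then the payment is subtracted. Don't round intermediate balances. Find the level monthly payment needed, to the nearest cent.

$392.60

Monthly rate r = 20.8%/12 = 1.73333% = 0.0173333.
Level-payment amortization: P = B₀·r / (1 − (1+r)^(−n)) = 9124.00·0.0173333 / (1 − 1.01733^(−30)).
Denominator 1 − (1+r)^(−30) = 0.402824801.
P = 158.149 / 0.402824801 ≈ 392.60.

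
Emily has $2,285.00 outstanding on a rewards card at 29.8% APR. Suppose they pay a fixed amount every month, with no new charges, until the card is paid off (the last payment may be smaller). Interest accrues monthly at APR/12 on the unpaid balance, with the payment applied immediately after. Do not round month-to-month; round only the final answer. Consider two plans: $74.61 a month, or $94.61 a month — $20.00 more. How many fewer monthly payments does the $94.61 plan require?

Monthly rate r = 29.8%/12 = 2.48333% = 0.0248333.
At $74.61/mo: n = ⌈−ln(1 − rB₀/P)/ln(1+r)⌉ = 59 payments (last $20.39); total interest = total paid − $2,285.00 = $2,062.77.
At $94.61/mo: 38 payments (last $31.51); total interest $1,247.08.
Payments saved = 59 − 38 = 21.

21 fewer payments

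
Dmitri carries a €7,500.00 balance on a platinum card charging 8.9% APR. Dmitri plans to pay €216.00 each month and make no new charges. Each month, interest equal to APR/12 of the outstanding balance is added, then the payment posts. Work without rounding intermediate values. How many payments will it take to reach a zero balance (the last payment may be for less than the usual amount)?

41 payments

Monthly rate r = 8.9%/12 = 0.741667% = 0.00741667.
Recurrence: B ← B·(1+r) − €216.00.
Month 1: interest €55.62; balance after payment €7,339.62.
Month 2: interest €54.44; balance after payment €7,178.06.
Closed form: n = −ln(1 − rB₀/P)/ln(1+r) = −ln(0.74248)/ln(1.00742) ≈ 40.297, so the balance reaches zero during payment 41.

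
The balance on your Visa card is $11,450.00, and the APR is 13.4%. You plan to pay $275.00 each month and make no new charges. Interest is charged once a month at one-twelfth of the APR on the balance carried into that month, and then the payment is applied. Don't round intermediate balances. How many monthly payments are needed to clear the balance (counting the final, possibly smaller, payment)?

Monthly rate r = 13.4%/12 = 1.11667% = 0.0111667.
Recurrence: B ← B·(1+r) − $275.00.
Month 1: interest $127.86; balance after payment $11,302.86.
Month 2: interest $126.22; balance after payment $11,154.07.
Closed form: n = −ln(1 − rB₀/P)/ln(1+r) = −ln(0.53506)/ln(1.01117) ≈ 56.316, so the balance reaches zero during payment 57.

57 payments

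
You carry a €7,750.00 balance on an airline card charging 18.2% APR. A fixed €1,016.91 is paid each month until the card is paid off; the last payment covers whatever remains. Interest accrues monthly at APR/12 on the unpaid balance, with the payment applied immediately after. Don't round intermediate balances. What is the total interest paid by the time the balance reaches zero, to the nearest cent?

€549.04

Monthly rate r = 18.2%/12 = 1.51667% = 0.0151667.
Payoff takes n = ⌈−ln(1 − rB₀/P)/ln(1+r)⌉ = ⌈8.160⌉ = 9 payments; the last is €163.76.
Total paid = 8·€1,016.91 + €163.76 = €8,299.04.
Total interest = total paid − principal = €8,299.04 − €7,750.00 = €549.04.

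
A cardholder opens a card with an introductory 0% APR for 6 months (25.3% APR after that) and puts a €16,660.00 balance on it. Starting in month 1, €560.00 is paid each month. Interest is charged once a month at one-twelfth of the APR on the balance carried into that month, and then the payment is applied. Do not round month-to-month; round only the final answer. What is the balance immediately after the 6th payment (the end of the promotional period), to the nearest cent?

Promo months 1–6 at r₀ = 0%/12 = 0; months 7+ at r₁ = 25.3%/12 = 0.0210833.
After month 6 (no interest yet): B = €16,660.00 − 6·€560.00 = €13,300.00.

€13,300.00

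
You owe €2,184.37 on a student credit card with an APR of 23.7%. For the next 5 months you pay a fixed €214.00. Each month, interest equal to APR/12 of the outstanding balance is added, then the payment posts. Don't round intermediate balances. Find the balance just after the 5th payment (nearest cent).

Monthly rate r = 23.7%/12 = 1.975% = 0.01975.
Each month: B ← B·(1+r) − €214.00.
Month 1: interest €43.14; balance after payment €2,013.51.
Month 2: interest €39.77; balance after payment €1,839.28.
Month 3: interest €36.33; balance after payment €1,661.60.
Month 4: interest €32.82; balance after payment €1,480.42.
Month 5: interest €29.24; balance after payment €1,295.66.

€1,295.66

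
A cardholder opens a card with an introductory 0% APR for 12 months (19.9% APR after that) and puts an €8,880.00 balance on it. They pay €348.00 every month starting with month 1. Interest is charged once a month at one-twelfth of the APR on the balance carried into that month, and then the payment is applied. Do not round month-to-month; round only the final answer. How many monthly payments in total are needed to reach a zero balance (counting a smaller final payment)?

Promo months 1–12 at r₀ = 0%/12 = 0; months 13+ at r₁ = 19.9%/12 = 0.0165833.
After month 12 (no interest yet): B = €8,880.00 − 12·€348.00 = €4,704.00.
Then at r₁ with €348.00/mo: n₂ = −ln(1 − r₁·B/P)/ln(1+r₁) ≈ 15.43 → 16 more payments.

28 payments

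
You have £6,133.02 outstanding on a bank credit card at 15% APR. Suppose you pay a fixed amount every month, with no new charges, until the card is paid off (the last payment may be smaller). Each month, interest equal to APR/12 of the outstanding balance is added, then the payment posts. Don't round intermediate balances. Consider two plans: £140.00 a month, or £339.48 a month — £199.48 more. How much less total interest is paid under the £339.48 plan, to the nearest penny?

£1,943.79

Monthly rate r = 15%/12 = 1.25% = 0.0125.
At £140.00/mo: n = ⌈−ln(1 − rB₀/P)/ln(1+r)⌉ = 64 payments (last £119.01); total interest = total paid − £6,133.02 = £2,805.99.
At £339.48/mo: 21 payments (last £205.62); total interest £862.20.
Interest saved = £2,805.99 − £862.20 = £1,943.79.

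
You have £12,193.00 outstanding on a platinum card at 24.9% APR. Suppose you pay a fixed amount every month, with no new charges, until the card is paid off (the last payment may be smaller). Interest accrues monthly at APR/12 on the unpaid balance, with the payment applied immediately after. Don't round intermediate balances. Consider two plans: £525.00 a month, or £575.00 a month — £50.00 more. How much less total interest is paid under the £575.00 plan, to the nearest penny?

Monthly rate r = 24.9%/12 = 2.075% = 0.02075.
At £525.00/mo: n = ⌈−ln(1 − rB₀/P)/ln(1+r)⌉ = 33 payments (last £10.56); total interest = total paid − £12,193.00 = £4,617.56.
At £575.00/mo: 29 payments (last £134.86); total interest £4,041.86.
Interest saved = £4,617.56 − £4,041.86 = £575.70.

£575.70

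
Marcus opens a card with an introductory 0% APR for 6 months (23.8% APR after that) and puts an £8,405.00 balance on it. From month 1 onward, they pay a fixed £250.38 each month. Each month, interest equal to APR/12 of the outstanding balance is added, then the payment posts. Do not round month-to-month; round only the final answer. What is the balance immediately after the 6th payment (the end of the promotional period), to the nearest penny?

£6,902.72

Promo months 1–6 at r₀ = 0%/12 = 0; months 7+ at r₁ = 23.8%/12 = 0.0198333.
After month 6 (no interest yet): B = £8,405.00 − 6·£250.38 = £6,902.72.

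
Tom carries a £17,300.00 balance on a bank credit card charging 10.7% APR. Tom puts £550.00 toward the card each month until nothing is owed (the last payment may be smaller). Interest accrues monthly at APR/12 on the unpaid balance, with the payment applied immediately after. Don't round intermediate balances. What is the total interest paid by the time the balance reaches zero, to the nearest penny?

Monthly rate r = 10.7%/12 = 0.891667% = 0.00891667.
Payoff takes n = ⌈−ln(1 − rB₀/P)/ln(1+r)⌉ = ⌈37.079⌉ = 38 payments; the last is £43.68.
Total paid = 37·£550.00 + £43.68 = £20,393.68.
Total interest = total paid − principal = £20,393.68 − £17,300.00 = £3,093.68.

£3,093.68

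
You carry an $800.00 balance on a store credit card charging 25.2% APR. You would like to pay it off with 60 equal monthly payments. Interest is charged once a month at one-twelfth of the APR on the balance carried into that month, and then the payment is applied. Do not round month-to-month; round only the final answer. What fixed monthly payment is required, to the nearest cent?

Monthly rate r = 25.2%/12 = 2.1% = 0.021.
Level-payment amortization: P = B₀·r / (1 − (1+r)^(−n)) = 800.00·0.021 / (1 − 1.021^(−60)).
Denominator 1 − (1+r)^(−60) = 0.712620705.
P = 16.8 / 0.712620705 ≈ 23.57.

$23.57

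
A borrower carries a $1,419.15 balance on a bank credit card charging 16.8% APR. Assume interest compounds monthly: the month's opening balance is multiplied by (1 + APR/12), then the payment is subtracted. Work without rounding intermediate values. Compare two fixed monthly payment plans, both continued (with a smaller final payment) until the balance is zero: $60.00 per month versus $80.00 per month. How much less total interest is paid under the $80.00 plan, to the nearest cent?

Monthly rate r = 16.8%/12 = 1.4% = 0.014.
At $60.00/mo: n = ⌈−ln(1 − rB₀/P)/ln(1+r)⌉ = 29 payments (last $55.66); total interest = total paid − $1,419.15 = $316.51.
At $80.00/mo: 21 payments (last $42.88); total interest $223.73.
Interest saved = $316.51 − $223.73 = $92.78.

$92.78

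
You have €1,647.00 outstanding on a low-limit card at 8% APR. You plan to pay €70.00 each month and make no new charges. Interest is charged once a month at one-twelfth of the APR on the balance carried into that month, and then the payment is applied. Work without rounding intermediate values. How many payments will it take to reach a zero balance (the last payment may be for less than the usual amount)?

Monthly rate r = 8%/12 = 0.666667% = 0.00666667.
Recurrence: B ← B·(1+r) − €70.00.
Month 1: interest €10.98; balance after payment €1,587.98.
Month 2: interest €10.59; balance after payment €1,528.57.
Closed form: n = −ln(1 − rB₀/P)/ln(1+r) = −ln(0.84314)/ln(1.00667) ≈ 25.678, so the balance reaches zero during payment 26.

26 months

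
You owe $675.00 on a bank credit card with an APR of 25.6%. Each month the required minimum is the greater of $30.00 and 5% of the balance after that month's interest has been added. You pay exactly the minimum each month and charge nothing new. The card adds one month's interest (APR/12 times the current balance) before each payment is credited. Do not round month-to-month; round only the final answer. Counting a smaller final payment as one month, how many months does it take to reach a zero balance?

31 months

Monthly rate r = 25.6%/12 = 2.13333% = 0.0213333.
While 5% of the post-interest balance exceeds $30.00, each month B ← (B·(1+r))·(1 − 0.05), i.e. B shrinks by the factor (1+r)·0.95 = 0.97027.
This holds for months 1–5. Entering month 6 the balance is $580.44; 5% of the post-interest balance is now below $30.00, so the flat $30.00 minimum applies from here.
From month 6 a fixed $30.00 at rate r clears $580.44 in 26 more payments. Total: 5 + 26 = 31 months.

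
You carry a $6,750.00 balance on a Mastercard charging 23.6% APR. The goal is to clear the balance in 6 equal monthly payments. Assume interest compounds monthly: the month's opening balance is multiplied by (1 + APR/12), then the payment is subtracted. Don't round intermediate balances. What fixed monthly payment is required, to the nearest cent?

$1,203.69

Monthly rate r = 23.6%/12 = 1.96667% = 0.0196667.
Level-payment amortization: P = B₀·r / (1 − (1+r)^(−n)) = 6750.00·0.0196667 / (1 − 1.01967^(−6)).
Denominator 1 − (1+r)^(−6) = 0.110285504.
P = 132.75 / 0.110285504 ≈ 1203.69.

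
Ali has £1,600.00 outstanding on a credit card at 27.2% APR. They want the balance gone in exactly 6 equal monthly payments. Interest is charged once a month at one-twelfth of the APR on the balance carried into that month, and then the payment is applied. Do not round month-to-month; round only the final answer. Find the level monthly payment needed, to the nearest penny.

£288.22

Monthly rate r = 27.2%/12 = 2.26667% = 0.0226667.
Level-payment amortization: P = B₀·r / (1 − (1+r)^(−n)) = 1600.00·0.0226667 / (1 − 1.02267^(−6)).
Denominator 1 − (1+r)^(−6) = 0.125831009.
P = 36.2667 / 0.125831009 ≈ 288.22.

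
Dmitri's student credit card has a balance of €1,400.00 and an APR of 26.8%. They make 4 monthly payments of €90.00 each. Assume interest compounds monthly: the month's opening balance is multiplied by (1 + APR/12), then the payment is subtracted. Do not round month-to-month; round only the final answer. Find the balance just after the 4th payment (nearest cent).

Monthly rate r = 26.8%/12 = 2.23333% = 0.0223333.
Each month: B ← B·(1+r) − €90.00.
Month 1: interest €31.27; balance after payment €1,341.27.
Month 2: interest €29.95; balance after payment €1,281.22.
Month 3: interest €28.61; balance after payment €1,219.84.
Month 4: interest €27.24; balance after payment €1,157.08.

€1,157.08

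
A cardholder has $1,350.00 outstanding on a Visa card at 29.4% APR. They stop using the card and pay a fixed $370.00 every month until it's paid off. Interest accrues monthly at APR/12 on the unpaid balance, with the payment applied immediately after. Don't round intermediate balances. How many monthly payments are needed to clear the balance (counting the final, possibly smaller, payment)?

4 payments

Monthly rate r = 29.4%/12 = 2.45% = 0.0245.
Recurrence: B ← B·(1+r) − $370.00.
Month 1: interest $33.07; balance after payment $1,013.08.
Month 2: interest $24.82; balance after payment $667.90.
Month 3: interest $16.36; balance after payment $314.26.
Month 4: interest $7.70; balance after payment $0.00.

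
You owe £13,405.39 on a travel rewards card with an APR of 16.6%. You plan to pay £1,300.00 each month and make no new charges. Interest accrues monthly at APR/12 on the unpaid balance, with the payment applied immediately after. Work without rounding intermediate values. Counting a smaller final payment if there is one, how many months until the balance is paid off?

Monthly rate r = 16.6%/12 = 1.38333% = 0.0138333.
Recurrence: B ← B·(1+r) − £1,300.00.
Month 1: interest £185.44; balance after payment £12,290.83.
Month 2: interest £170.02; balance after payment £11,160.85.
Closed form: n = −ln(1 − rB₀/P)/ln(1+r) = −ln(0.85735)/ln(1.01383) ≈ 11.202, so the balance reaches zero during payment 12.

12 months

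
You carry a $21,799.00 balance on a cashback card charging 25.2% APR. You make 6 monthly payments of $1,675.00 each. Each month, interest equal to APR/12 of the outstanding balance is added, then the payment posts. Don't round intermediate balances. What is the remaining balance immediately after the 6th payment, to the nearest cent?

$14,101.34

Monthly rate r = 25.2%/12 = 2.1% = 0.021.
Each month: B ← B·(1+r) − $1,675.00.
Month 1: interest $457.78; balance after payment $20,581.78.
Month 2: interest $432.22; balance after payment $19,339.00.
Month 3: interest $406.12; balance after payment $18,070.12.
Month 4: interest $379.47; balance after payment $16,774.59.
Month 5: interest $352.27; balance after payment $15,451.85.
Month 6: interest $324.49; balance after payment $14,101.34.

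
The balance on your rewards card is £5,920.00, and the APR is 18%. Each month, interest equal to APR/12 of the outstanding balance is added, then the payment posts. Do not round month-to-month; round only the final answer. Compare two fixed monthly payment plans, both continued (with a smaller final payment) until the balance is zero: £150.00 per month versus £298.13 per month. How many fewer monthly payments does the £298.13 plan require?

37 fewer payments

Monthly rate r = 18%/12 = 1.5% = 0.015.
At £150.00/mo: n = ⌈−ln(1 − rB₀/P)/ln(1+r)⌉ = 61 payments (last £32.14); total interest = total paid − £5,920.00 = £3,112.14.
At £298.13/mo: 24 payments (last £224.28); total interest £1,161.27.
Payments saved = 61 − 24 = 37.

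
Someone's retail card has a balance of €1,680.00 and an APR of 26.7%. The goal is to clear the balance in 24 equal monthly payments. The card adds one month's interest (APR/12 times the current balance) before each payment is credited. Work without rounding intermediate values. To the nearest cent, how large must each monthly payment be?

€91.10

Monthly rate r = 26.7%/12 = 2.225% = 0.02225.
Level-payment amortization: P = B₀·r / (1 − (1+r)^(−n)) = 1680.00·0.02225 / (1 − 1.02225^(−24)).
Denominator 1 − (1+r)^(−24) = 0.410302701.
P = 37.38 / 0.410302701 ≈ 91.10.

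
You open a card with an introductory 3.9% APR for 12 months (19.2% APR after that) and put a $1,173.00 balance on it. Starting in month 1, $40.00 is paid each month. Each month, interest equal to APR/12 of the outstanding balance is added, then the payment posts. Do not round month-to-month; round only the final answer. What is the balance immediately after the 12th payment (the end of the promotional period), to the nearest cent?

$730.90

Promo months 1–12 at r₀ = 3.9%/12 = 0.00325; months 13+ at r₁ = 19.2%/12 = 0.016.
After month 12: iterate B ← B·(1+r₀) − $40.00 for 12 months → $730.90.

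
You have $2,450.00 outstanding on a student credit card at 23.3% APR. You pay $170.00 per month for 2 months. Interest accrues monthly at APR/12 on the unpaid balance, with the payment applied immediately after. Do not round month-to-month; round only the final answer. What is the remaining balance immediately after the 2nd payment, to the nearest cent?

Monthly rate r = 23.3%/12 = 1.94167% = 0.0194167.
Each month: B ← B·(1+r) − $170.00.
Month 1: interest $47.57; balance after payment $2,327.57.
Month 2: interest $45.19; balance after payment $2,202.76.

$2,202.76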